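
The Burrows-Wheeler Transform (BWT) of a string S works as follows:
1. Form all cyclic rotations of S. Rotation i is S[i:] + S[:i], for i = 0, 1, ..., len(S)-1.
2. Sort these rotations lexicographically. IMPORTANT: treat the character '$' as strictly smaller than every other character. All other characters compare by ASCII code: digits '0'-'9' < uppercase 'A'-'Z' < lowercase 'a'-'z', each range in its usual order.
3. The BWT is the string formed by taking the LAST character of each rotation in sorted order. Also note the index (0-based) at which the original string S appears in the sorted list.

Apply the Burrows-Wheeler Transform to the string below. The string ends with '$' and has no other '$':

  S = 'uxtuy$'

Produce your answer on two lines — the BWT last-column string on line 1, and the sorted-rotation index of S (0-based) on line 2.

Answer: yx$tuu
2

Derivation:
All 6 rotations (rotation i = S[i:]+S[:i]):
  rot[0] = uxtuy$
  rot[1] = xtuy$u
  rot[2] = tuy$ux
  rot[3] = uy$uxt
  rot[4] = y$uxtu
  rot[5] = $uxtuy
Sorted (with $ < everything):
  sorted[0] = $uxtuy  (last char: 'y')
  sorted[1] = tuy$ux  (last char: 'x')
  sorted[2] = uxtuy$  (last char: '$')
  sorted[3] = uy$uxt  (last char: 't')
  sorted[4] = xtuy$u  (last char: 'u')
  sorted[5] = y$uxtu  (last char: 'u')
Last column: yx$tuu
Original string S is at sorted index 2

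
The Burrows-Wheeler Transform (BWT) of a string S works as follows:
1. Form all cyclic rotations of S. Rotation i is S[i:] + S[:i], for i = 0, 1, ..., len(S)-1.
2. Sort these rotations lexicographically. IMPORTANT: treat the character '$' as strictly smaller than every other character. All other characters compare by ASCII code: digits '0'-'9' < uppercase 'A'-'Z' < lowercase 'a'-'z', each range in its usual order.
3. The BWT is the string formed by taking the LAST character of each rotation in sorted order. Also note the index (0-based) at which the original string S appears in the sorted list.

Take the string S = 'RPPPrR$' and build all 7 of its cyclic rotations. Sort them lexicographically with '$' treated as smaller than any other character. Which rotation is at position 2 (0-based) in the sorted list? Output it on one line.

All 7 rotations (rotation i = S[i:]+S[:i]):
  rot[0] = RPPPrR$
  rot[1] = PPPrR$R
  rot[2] = PPrR$RP
  rot[3] = PrR$RPP
  rot[4] = rR$RPPP
  rot[5] = R$RPPPr
  rot[6] = $RPPPrR
Sorted (with $ < everything):
  sorted[0] = $RPPPrR
  sorted[1] = PPPrR$R
  sorted[2] = PPrR$RP
  sorted[3] = PrR$RPP
  sorted[4] = R$RPPPr
  sorted[5] = RPPPrR$
  sorted[6] = rR$RPPP
sorted[2] = PPrR$RP

Answer: PPrR$RP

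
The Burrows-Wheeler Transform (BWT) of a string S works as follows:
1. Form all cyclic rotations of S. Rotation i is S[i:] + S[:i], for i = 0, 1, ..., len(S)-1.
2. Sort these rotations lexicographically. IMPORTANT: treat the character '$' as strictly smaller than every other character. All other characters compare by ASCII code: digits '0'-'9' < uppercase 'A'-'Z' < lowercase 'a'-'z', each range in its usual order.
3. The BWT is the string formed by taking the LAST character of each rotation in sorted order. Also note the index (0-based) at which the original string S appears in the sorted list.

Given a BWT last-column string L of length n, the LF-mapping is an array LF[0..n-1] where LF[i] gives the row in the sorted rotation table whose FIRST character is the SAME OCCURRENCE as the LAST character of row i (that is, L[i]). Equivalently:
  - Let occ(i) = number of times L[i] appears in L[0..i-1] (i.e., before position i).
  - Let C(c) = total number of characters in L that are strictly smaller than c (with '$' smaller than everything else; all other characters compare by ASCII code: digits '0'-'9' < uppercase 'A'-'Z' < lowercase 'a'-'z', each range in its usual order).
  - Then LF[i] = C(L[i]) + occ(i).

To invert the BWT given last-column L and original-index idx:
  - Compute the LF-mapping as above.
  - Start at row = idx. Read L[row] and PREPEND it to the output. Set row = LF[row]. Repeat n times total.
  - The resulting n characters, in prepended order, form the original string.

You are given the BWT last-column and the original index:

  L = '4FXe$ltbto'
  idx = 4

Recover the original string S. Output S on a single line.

Answer: bottleXF4$

Derivation:
LF mapping: 1 2 3 5 0 6 8 4 9 7
Walk LF starting at row 4, prepending L[row]:
  step 1: row=4, L[4]='$', prepend. Next row=LF[4]=0
  step 2: row=0, L[0]='4', prepend. Next row=LF[0]=1
  step 3: row=1, L[1]='F', prepend. Next row=LF[1]=2
  step 4: row=2, L[2]='X', prepend. Next row=LF[2]=3
  step 5: row=3, L[3]='e', prepend. Next row=LF[3]=5
  step 6: row=5, L[5]='l', prepend. Next row=LF[5]=6
  step 7: row=6, L[6]='t', prepend. Next row=LF[6]=8
  step 8: row=8, L[8]='t', prepend. Next row=LF[8]=9
  step 9: row=9, L[9]='o', prepend. Next row=LF[9]=7
  step 10: row=7, L[7]='b', prepend. Next row=LF[7]=4
Reversed output: bottleXF4$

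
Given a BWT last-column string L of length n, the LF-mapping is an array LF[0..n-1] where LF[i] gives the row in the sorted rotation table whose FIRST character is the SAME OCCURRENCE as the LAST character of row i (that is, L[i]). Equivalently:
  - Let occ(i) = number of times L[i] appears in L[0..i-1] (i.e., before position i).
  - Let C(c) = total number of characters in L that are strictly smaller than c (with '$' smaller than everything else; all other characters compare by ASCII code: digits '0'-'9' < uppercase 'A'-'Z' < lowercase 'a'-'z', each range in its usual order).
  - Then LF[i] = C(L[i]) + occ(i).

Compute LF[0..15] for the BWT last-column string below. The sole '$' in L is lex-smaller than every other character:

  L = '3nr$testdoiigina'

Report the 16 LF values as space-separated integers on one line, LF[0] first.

Answer: 1 9 12 0 14 4 13 15 3 11 6 7 5 8 10 2

Derivation:
Char counts: '$':1, '3':1, 'a':1, 'd':1, 'e':1, 'g':1, 'i':3, 'n':2, 'o':1, 'r':1, 's':1, 't':2
C (first-col start): C('$')=0, C('3')=1, C('a')=2, C('d')=3, C('e')=4, C('g')=5, C('i')=6, C('n')=9, C('o')=11, C('r')=12, C('s')=13, C('t')=14
L[0]='3': occ=0, LF[0]=C('3')+0=1+0=1
L[1]='n': occ=0, LF[1]=C('n')+0=9+0=9
L[2]='r': occ=0, LF[2]=C('r')+0=12+0=12
L[3]='$': occ=0, LF[3]=C('$')+0=0+0=0
L[4]='t': occ=0, LF[4]=C('t')+0=14+0=14
L[5]='e': occ=0, LF[5]=C('e')+0=4+0=4
L[6]='s': occ=0, LF[6]=C('s')+0=13+0=13
L[7]='t': occ=1, LF[7]=C('t')+1=14+1=15
L[8]='d': occ=0, LF[8]=C('d')+0=3+0=3
L[9]='o': occ=0, LF[9]=C('o')+0=11+0=11
L[10]='i': occ=0, LF[10]=C('i')+0=6+0=6
L[11]='i': occ=1, LF[11]=C('i')+1=6+1=7
L[12]='g': occ=0, LF[12]=C('g')+0=5+0=5
L[13]='i': occ=2, LF[13]=C('i')+2=6+2=8
L[14]='n': occ=1, LF[14]=C('n')+1=9+1=10
L[15]='a': occ=0, LF[15]=C('a')+0=2+0=2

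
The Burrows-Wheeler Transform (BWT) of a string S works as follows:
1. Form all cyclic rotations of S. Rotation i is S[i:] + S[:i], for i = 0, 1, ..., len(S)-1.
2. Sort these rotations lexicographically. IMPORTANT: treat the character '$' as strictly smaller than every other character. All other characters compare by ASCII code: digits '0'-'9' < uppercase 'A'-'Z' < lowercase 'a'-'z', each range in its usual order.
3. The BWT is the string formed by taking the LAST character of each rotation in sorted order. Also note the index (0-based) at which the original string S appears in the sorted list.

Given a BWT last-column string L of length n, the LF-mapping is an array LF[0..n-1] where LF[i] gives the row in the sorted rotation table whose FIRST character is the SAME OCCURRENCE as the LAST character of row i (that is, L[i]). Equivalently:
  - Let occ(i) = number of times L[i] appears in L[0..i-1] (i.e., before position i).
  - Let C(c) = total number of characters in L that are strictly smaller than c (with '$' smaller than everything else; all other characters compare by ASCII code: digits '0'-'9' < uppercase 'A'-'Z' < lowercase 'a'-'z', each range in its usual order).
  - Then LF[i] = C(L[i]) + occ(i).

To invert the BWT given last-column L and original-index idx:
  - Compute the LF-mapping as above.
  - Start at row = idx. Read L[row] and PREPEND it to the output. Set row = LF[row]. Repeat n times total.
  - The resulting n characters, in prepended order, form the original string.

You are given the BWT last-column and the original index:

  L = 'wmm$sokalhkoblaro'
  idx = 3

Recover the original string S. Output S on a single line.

Answer: bookkmarshmallow$

Derivation:
LF mapping: 16 9 10 0 15 11 5 1 7 4 6 12 3 8 2 14 13
Walk LF starting at row 3, prepending L[row]:
  step 1: row=3, L[3]='$', prepend. Next row=LF[3]=0
  step 2: row=0, L[0]='w', prepend. Next row=LF[0]=16
  step 3: row=16, L[16]='o', prepend. Next row=LF[16]=13
  step 4: row=13, L[13]='l', prepend. Next row=LF[13]=8
  step 5: row=8, L[8]='l', prepend. Next row=LF[8]=7
  step 6: row=7, L[7]='a', prepend. Next row=LF[7]=1
  step 7: row=1, L[1]='m', prepend. Next row=LF[1]=9
  step 8: row=9, L[9]='h', prepend. Next row=LF[9]=4
  step 9: row=4, L[4]='s', prepend. Next row=LF[4]=15
  step 10: row=15, L[15]='r', prepend. Next row=LF[15]=14
  step 11: row=14, L[14]='a', prepend. Next row=LF[14]=2
  step 12: row=2, L[2]='m', prepend. Next row=LF[2]=10
  step 13: row=10, L[10]='k', prepend. Next row=LF[10]=6
  step 14: row=6, L[6]='k', prepend. Next row=LF[6]=5
  step 15: row=5, L[5]='o', prepend. Next row=LF[5]=11
  step 16: row=11, L[11]='o', prepend. Next row=LF[11]=12
  step 17: row=12, L[12]='b', prepend. Next row=LF[12]=3
Reversed output: bookkmarshmallow$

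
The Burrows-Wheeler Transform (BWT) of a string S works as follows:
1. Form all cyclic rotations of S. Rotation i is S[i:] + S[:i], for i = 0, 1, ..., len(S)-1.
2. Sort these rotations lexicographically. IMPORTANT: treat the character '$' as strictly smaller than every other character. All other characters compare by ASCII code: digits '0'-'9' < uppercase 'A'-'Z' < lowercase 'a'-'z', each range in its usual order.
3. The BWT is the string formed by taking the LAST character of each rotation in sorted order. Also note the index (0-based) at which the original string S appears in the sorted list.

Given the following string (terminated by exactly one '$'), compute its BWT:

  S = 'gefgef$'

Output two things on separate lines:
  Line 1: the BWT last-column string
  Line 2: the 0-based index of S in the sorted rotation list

Answer: fggeef$
6

Derivation:
All 7 rotations (rotation i = S[i:]+S[:i]):
  rot[0] = gefgef$
  rot[1] = efgef$g
  rot[2] = fgef$ge
  rot[3] = gef$gef
  rot[4] = ef$gefg
  rot[5] = f$gefge
  rot[6] = $gefgef
Sorted (with $ < everything):
  sorted[0] = $gefgef  (last char: 'f')
  sorted[1] = ef$gefg  (last char: 'g')
  sorted[2] = efgef$g  (last char: 'g')
  sorted[3] = f$gefge  (last char: 'e')
  sorted[4] = fgef$ge  (last char: 'e')
  sorted[5] = gef$gef  (last char: 'f')
  sorted[6] = gefgef$  (last char: '$')
Last column: fggeef$
Original string S is at sorted index 6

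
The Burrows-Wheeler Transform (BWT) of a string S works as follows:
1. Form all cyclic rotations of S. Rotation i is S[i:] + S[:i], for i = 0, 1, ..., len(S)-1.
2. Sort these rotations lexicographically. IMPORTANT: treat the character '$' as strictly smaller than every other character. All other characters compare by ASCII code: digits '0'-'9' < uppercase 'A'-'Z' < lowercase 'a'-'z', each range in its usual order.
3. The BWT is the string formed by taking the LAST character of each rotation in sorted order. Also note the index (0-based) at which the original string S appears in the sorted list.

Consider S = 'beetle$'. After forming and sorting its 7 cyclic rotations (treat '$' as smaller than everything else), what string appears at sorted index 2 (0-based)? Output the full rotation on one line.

Answer: e$beetl

Derivation:
All 7 rotations (rotation i = S[i:]+S[:i]):
  rot[0] = beetle$
  rot[1] = eetle$b
  rot[2] = etle$be
  rot[3] = tle$bee
  rot[4] = le$beet
  rot[5] = e$beetl
  rot[6] = $beetle
Sorted (with $ < everything):
  sorted[0] = $beetle
  sorted[1] = beetle$
  sorted[2] = e$beetl
  sorted[3] = eetle$b
  sorted[4] = etle$be
  sorted[5] = le$beet
  sorted[6] = tle$bee
sorted[2] = e$beetl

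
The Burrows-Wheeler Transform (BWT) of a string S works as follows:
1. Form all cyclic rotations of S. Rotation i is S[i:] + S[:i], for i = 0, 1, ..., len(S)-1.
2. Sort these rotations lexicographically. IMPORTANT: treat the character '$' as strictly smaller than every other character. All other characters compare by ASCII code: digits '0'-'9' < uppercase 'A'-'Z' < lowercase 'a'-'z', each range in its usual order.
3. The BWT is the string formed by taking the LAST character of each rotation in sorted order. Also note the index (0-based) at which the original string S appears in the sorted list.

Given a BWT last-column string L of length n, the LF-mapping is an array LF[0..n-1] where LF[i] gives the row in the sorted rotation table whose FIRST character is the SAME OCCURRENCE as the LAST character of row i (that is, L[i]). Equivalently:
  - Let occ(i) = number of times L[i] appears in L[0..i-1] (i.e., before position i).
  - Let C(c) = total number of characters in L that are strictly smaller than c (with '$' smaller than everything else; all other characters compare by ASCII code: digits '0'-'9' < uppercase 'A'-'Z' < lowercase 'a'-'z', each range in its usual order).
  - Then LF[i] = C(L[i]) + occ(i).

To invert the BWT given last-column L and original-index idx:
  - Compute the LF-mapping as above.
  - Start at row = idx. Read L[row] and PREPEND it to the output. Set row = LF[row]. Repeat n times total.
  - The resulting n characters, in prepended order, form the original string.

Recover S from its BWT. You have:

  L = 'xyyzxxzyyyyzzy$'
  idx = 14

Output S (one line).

Answer: zzyyyyyzzxyxyx$

Derivation:
LF mapping: 1 4 5 11 2 3 12 6 7 8 9 13 14 10 0
Walk LF starting at row 14, prepending L[row]:
  step 1: row=14, L[14]='$', prepend. Next row=LF[14]=0
  step 2: row=0, L[0]='x', prepend. Next row=LF[0]=1
  step 3: row=1, L[1]='y', prepend. Next row=LF[1]=4
  step 4: row=4, L[4]='x', prepend. Next row=LF[4]=2
  step 5: row=2, L[2]='y', prepend. Next row=LF[2]=5
  step 6: row=5, L[5]='x', prepend. Next row=LF[5]=3
  step 7: row=3, L[3]='z', prepend. Next row=LF[3]=11
  step 8: row=11, L[11]='z', prepend. Next row=LF[11]=13
  step 9: row=13, L[13]='y', prepend. Next row=LF[13]=10
  step 10: row=10, L[10]='y', prepend. Next row=LF[10]=9
  step 11: row=9, L[9]='y', prepend. Next row=LF[9]=8
  step 12: row=8, L[8]='y', prepend. Next row=LF[8]=7
  step 13: row=7, L[7]='y', prepend. Next row=LF[7]=6
  step 14: row=6, L[6]='z', prepend. Next row=LF[6]=12
  step 15: row=12, L[12]='z', prepend. Next row=LF[12]=14
Reversed output: zzyyyyyzzxyxyx$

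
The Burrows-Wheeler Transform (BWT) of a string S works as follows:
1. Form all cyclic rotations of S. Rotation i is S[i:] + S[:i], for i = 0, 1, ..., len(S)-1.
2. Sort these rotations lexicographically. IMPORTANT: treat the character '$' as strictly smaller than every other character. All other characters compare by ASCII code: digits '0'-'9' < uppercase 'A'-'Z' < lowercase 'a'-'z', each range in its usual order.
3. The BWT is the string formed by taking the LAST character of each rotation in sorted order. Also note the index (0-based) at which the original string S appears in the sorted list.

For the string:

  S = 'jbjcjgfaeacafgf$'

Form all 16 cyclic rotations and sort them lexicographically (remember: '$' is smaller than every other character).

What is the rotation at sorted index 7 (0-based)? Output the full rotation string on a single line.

Answer: eacafgf$jbjcjgfa

Derivation:
All 16 rotations (rotation i = S[i:]+S[:i]):
  rot[0] = jbjcjgfaeacafgf$
  rot[1] = bjcjgfaeacafgf$j
  rot[2] = jcjgfaeacafgf$jb
  rot[3] = cjgfaeacafgf$jbj
  rot[4] = jgfaeacafgf$jbjc
  rot[5] = gfaeacafgf$jbjcj
  rot[6] = faeacafgf$jbjcjg
  rot[7] = aeacafgf$jbjcjgf
  rot[8] = eacafgf$jbjcjgfa
  rot[9] = acafgf$jbjcjgfae
  rot[10] = cafgf$jbjcjgfaea
  rot[11] = afgf$jbjcjgfaeac
  rot[12] = fgf$jbjcjgfaeaca
  rot[13] = gf$jbjcjgfaeacaf
  rot[14] = f$jbjcjgfaeacafg
  rot[15] = $jbjcjgfaeacafgf
Sorted (with $ < everything):
  sorted[0] = $jbjcjgfaeacafgf
  sorted[1] = acafgf$jbjcjgfae
  sorted[2] = aeacafgf$jbjcjgf
  sorted[3] = afgf$jbjcjgfaeac
  sorted[4] = bjcjgfaeacafgf$j
  sorted[5] = cafgf$jbjcjgfaea
  sorted[6] = cjgfaeacafgf$jbj
  sorted[7] = eacafgf$jbjcjgfa
  sorted[8] = f$jbjcjgfaeacafg
  sorted[9] = faeacafgf$jbjcjg
  sorted[10] = fgf$jbjcjgfaeaca
  sorted[11] = gf$jbjcjgfaeacaf
  sorted[12] = gfaeacafgf$jbjcj
  sorted[13] = jbjcjgfaeacafgf$
  sorted[14] = jcjgfaeacafgf$jb
  sorted[15] = jgfaeacafgf$jbjc
sorted[7] = eacafgf$jbjcjgfa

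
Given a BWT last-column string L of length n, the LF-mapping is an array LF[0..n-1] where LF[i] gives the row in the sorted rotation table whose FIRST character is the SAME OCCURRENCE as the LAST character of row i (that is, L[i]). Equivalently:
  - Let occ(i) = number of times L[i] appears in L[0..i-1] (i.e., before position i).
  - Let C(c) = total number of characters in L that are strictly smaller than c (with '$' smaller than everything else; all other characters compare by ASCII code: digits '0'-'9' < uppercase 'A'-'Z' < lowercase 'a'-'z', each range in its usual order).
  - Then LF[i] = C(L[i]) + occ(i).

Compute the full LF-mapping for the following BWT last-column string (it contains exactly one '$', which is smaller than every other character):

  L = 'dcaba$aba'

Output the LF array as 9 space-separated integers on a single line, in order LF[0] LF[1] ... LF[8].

Char counts: '$':1, 'a':4, 'b':2, 'c':1, 'd':1
C (first-col start): C('$')=0, C('a')=1, C('b')=5, C('c')=7, C('d')=8
L[0]='d': occ=0, LF[0]=C('d')+0=8+0=8
L[1]='c': occ=0, LF[1]=C('c')+0=7+0=7
L[2]='a': occ=0, LF[2]=C('a')+0=1+0=1
L[3]='b': occ=0, LF[3]=C('b')+0=5+0=5
L[4]='a': occ=1, LF[4]=C('a')+1=1+1=2
L[5]='$': occ=0, LF[5]=C('$')+0=0+0=0
L[6]='a': occ=2, LF[6]=C('a')+2=1+2=3
L[7]='b': occ=1, LF[7]=C('b')+1=5+1=6
L[8]='a': occ=3, LF[8]=C('a')+3=1+3=4

Answer: 8 7 1 5 2 0 3 6 4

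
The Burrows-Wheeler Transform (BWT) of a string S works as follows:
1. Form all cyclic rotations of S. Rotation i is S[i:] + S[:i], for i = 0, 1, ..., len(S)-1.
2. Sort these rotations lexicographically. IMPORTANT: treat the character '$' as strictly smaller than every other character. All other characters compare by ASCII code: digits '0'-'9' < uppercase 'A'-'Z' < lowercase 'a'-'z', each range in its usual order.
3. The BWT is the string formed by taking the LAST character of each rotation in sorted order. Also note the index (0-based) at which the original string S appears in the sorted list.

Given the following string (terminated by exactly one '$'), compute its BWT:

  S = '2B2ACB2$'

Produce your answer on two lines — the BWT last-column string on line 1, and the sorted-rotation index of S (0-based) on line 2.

Answer: 2BB$2C2A
3

Derivation:
All 8 rotations (rotation i = S[i:]+S[:i]):
  rot[0] = 2B2ACB2$
  rot[1] = B2ACB2$2
  rot[2] = 2ACB2$2B
  rot[3] = ACB2$2B2
  rot[4] = CB2$2B2A
  rot[5] = B2$2B2AC
  rot[6] = 2$2B2ACB
  rot[7] = $2B2ACB2
Sorted (with $ < everything):
  sorted[0] = $2B2ACB2  (last char: '2')
  sorted[1] = 2$2B2ACB  (last char: 'B')
  sorted[2] = 2ACB2$2B  (last char: 'B')
  sorted[3] = 2B2ACB2$  (last char: '$')
  sorted[4] = ACB2$2B2  (last char: '2')
  sorted[5] = B2$2B2AC  (last char: 'C')
  sorted[6] = B2ACB2$2  (last char: '2')
  sorted[7] = CB2$2B2A  (last char: 'A')
Last column: 2BB$2C2A
Original string S is at sorted index 3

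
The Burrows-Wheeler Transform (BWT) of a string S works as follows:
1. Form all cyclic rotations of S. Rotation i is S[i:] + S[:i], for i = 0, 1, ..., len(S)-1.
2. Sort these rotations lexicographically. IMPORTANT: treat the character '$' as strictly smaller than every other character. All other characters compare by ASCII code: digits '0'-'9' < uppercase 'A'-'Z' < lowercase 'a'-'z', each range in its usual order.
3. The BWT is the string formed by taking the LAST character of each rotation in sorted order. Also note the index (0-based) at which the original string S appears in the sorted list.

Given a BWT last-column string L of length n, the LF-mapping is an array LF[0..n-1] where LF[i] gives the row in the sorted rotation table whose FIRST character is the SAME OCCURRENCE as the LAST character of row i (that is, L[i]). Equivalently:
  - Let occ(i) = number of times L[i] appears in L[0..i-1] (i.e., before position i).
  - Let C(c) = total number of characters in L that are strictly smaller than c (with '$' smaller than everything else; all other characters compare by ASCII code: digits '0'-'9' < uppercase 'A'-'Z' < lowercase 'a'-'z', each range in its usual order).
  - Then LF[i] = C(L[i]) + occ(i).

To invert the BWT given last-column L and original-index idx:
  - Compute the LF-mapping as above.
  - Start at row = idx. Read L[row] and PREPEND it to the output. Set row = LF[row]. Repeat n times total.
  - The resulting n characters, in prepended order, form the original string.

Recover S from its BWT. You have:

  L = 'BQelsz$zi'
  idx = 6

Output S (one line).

Answer: sizzleQB$

Derivation:
LF mapping: 1 2 3 5 6 7 0 8 4
Walk LF starting at row 6, prepending L[row]:
  step 1: row=6, L[6]='$', prepend. Next row=LF[6]=0
  step 2: row=0, L[0]='B', prepend. Next row=LF[0]=1
  step 3: row=1, L[1]='Q', prepend. Next row=LF[1]=2
  step 4: row=2, L[2]='e', prepend. Next row=LF[2]=3
  step 5: row=3, L[3]='l', prepend. Next row=LF[3]=5
  step 6: row=5, L[5]='z', prepend. Next row=LF[5]=7
  step 7: row=7, L[7]='z', prepend. Next row=LF[7]=8
  step 8: row=8, L[8]='i', prepend. Next row=LF[8]=4
  step 9: row=4, L[4]='s', prepend. Next row=LF[4]=6
Reversed output: sizzleQB$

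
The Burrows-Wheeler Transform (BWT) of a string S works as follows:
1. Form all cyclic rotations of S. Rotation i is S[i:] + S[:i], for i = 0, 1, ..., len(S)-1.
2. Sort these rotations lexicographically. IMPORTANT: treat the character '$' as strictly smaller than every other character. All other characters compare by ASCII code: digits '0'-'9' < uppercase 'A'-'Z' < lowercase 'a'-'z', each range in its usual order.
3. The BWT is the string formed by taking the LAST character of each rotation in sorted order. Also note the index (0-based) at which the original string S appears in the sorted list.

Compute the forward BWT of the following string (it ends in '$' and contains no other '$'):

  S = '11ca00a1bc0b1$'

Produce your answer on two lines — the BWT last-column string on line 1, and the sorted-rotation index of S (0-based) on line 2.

All 14 rotations (rotation i = S[i:]+S[:i]):
  rot[0] = 11ca00a1bc0b1$
  rot[1] = 1ca00a1bc0b1$1
  rot[2] = ca00a1bc0b1$11
  rot[3] = a00a1bc0b1$11c
  rot[4] = 00a1bc0b1$11ca
  rot[5] = 0a1bc0b1$11ca0
  rot[6] = a1bc0b1$11ca00
  rot[7] = 1bc0b1$11ca00a
  rot[8] = bc0b1$11ca00a1
  rot[9] = c0b1$11ca00a1b
  rot[10] = 0b1$11ca00a1bc
  rot[11] = b1$11ca00a1bc0
  rot[12] = 1$11ca00a1bc0b
  rot[13] = $11ca00a1bc0b1
Sorted (with $ < everything):
  sorted[0] = $11ca00a1bc0b1  (last char: '1')
  sorted[1] = 00a1bc0b1$11ca  (last char: 'a')
  sorted[2] = 0a1bc0b1$11ca0  (last char: '0')
  sorted[3] = 0b1$11ca00a1bc  (last char: 'c')
  sorted[4] = 1$11ca00a1bc0b  (last char: 'b')
  sorted[5] = 11ca00a1bc0b1$  (last char: '$')
  sorted[6] = 1bc0b1$11ca00a  (last char: 'a')
  sorted[7] = 1ca00a1bc0b1$1  (last char: '1')
  sorted[8] = a00a1bc0b1$11c  (last char: 'c')
  sorted[9] = a1bc0b1$11ca00  (last char: '0')
  sorted[10] = b1$11ca00a1bc0  (last char: '0')
  sorted[11] = bc0b1$11ca00a1  (last char: '1')
  sorted[12] = c0b1$11ca00a1b  (last char: 'b')
  sorted[13] = ca00a1bc0b1$11  (last char: '1')
Last column: 1a0cb$a1c001b1
Original string S is at sorted index 5

Answer: 1a0cb$a1c001b1
5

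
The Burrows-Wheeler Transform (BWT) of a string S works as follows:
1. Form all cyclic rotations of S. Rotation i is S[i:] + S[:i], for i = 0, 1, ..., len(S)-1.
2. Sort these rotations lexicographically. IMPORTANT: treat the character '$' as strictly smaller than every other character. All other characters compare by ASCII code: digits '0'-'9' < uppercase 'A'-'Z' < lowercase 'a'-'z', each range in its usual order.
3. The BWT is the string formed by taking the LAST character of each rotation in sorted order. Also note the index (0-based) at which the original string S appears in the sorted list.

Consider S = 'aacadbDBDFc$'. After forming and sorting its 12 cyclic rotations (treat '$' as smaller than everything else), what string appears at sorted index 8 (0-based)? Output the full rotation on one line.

All 12 rotations (rotation i = S[i:]+S[:i]):
  rot[0] = aacadbDBDFc$
  rot[1] = acadbDBDFc$a
  rot[2] = cadbDBDFc$aa
  rot[3] = adbDBDFc$aac
  rot[4] = dbDBDFc$aaca
  rot[5] = bDBDFc$aacad
  rot[6] = DBDFc$aacadb
  rot[7] = BDFc$aacadbD
  rot[8] = DFc$aacadbDB
  rot[9] = Fc$aacadbDBD
  rot[10] = c$aacadbDBDF
  rot[11] = $aacadbDBDFc
Sorted (with $ < everything):
  sorted[0] = $aacadbDBDFc
  sorted[1] = BDFc$aacadbD
  sorted[2] = DBDFc$aacadb
  sorted[3] = DFc$aacadbDB
  sorted[4] = Fc$aacadbDBD
  sorted[5] = aacadbDBDFc$
  sorted[6] = acadbDBDFc$a
  sorted[7] = adbDBDFc$aac
  sorted[8] = bDBDFc$aacad
  sorted[9] = c$aacadbDBDF
  sorted[10] = cadbDBDFc$aa
  sorted[11] = dbDBDFc$aaca
sorted[8] = bDBDFc$aacad

Answer: bDBDFc$aacad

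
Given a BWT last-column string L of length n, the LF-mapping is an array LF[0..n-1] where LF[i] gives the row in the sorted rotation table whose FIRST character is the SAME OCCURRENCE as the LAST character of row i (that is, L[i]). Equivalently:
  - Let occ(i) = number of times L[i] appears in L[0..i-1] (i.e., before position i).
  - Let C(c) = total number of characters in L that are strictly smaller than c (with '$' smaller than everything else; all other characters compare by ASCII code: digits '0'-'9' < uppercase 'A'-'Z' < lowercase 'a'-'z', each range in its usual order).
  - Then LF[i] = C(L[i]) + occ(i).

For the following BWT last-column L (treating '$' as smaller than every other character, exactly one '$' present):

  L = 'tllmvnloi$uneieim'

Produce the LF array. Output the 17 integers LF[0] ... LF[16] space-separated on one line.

Answer: 14 6 7 9 16 11 8 13 3 0 15 12 1 4 2 5 10

Derivation:
Char counts: '$':1, 'e':2, 'i':3, 'l':3, 'm':2, 'n':2, 'o':1, 't':1, 'u':1, 'v':1
C (first-col start): C('$')=0, C('e')=1, C('i')=3, C('l')=6, C('m')=9, C('n')=11, C('o')=13, C('t')=14, C('u')=15, C('v')=16
L[0]='t': occ=0, LF[0]=C('t')+0=14+0=14
L[1]='l': occ=0, LF[1]=C('l')+0=6+0=6
L[2]='l': occ=1, LF[2]=C('l')+1=6+1=7
L[3]='m': occ=0, LF[3]=C('m')+0=9+0=9
L[4]='v': occ=0, LF[4]=C('v')+0=16+0=16
L[5]='n': occ=0, LF[5]=C('n')+0=11+0=11
L[6]='l': occ=2, LF[6]=C('l')+2=6+2=8
L[7]='o': occ=0, LF[7]=C('o')+0=13+0=13
L[8]='i': occ=0, LF[8]=C('i')+0=3+0=3
L[9]='$': occ=0, LF[9]=C('$')+0=0+0=0
L[10]='u': occ=0, LF[10]=C('u')+0=15+0=15
L[11]='n': occ=1, LF[11]=C('n')+1=11+1=12
L[12]='e': occ=0, LF[12]=C('e')+0=1+0=1
L[13]='i': occ=1, LF[13]=C('i')+1=3+1=4
L[14]='e': occ=1, LF[14]=C('e')+1=1+1=2
L[15]='i': occ=2, LF[15]=C('i')+2=3+2=5
L[16]='m': occ=1, LF[16]=C('m')+1=9+1=10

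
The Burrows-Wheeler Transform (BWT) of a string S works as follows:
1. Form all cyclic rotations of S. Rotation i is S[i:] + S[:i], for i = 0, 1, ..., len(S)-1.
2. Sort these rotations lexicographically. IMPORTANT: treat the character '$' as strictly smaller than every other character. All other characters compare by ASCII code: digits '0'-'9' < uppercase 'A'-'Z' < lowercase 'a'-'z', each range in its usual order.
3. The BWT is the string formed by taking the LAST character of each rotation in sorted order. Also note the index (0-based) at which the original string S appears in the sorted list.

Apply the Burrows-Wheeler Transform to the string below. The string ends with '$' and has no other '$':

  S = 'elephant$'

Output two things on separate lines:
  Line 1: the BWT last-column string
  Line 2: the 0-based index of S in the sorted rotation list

All 9 rotations (rotation i = S[i:]+S[:i]):
  rot[0] = elephant$
  rot[1] = lephant$e
  rot[2] = ephant$el
  rot[3] = phant$ele
  rot[4] = hant$elep
  rot[5] = ant$eleph
  rot[6] = nt$elepha
  rot[7] = t$elephan
  rot[8] = $elephant
Sorted (with $ < everything):
  sorted[0] = $elephant  (last char: 't')
  sorted[1] = ant$eleph  (last char: 'h')
  sorted[2] = elephant$  (last char: '$')
  sorted[3] = ephant$el  (last char: 'l')
  sorted[4] = hant$elep  (last char: 'p')
  sorted[5] = lephant$e  (last char: 'e')
  sorted[6] = nt$elepha  (last char: 'a')
  sorted[7] = phant$ele  (last char: 'e')
  sorted[8] = t$elephan  (last char: 'n')
Last column: th$lpeaen
Original string S is at sorted index 2

Answer: th$lpeaen
2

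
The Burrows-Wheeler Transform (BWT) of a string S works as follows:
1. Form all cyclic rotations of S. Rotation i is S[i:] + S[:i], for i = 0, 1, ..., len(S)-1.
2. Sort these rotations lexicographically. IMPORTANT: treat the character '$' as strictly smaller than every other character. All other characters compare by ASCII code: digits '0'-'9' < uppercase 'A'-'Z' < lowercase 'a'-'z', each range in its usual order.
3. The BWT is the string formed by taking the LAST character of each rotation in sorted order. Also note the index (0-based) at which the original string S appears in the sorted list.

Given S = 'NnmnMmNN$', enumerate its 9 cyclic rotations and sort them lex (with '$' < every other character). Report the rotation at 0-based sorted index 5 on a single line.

All 9 rotations (rotation i = S[i:]+S[:i]):
  rot[0] = NnmnMmNN$
  rot[1] = nmnMmNN$N
  rot[2] = mnMmNN$Nn
  rot[3] = nMmNN$Nnm
  rot[4] = MmNN$Nnmn
  rot[5] = mNN$NnmnM
  rot[6] = NN$NnmnMm
  rot[7] = N$NnmnMmN
  rot[8] = $NnmnMmNN
Sorted (with $ < everything):
  sorted[0] = $NnmnMmNN
  sorted[1] = MmNN$Nnmn
  sorted[2] = N$NnmnMmN
  sorted[3] = NN$NnmnMm
  sorted[4] = NnmnMmNN$
  sorted[5] = mNN$NnmnM
  sorted[6] = mnMmNN$Nn
  sorted[7] = nMmNN$Nnm
  sorted[8] = nmnMmNN$N
sorted[5] = mNN$NnmnM

Answer: mNN$NnmnM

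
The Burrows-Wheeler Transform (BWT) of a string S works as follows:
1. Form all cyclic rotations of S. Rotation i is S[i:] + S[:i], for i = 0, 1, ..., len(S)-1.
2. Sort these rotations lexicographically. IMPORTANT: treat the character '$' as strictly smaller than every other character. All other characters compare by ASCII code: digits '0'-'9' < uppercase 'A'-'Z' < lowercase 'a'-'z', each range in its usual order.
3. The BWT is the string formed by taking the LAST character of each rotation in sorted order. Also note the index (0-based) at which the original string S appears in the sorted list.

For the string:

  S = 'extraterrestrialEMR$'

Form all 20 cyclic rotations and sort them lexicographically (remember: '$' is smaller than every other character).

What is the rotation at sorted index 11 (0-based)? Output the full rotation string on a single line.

Answer: raterrestrialEMR$ext

Derivation:
All 20 rotations (rotation i = S[i:]+S[:i]):
  rot[0] = extraterrestrialEMR$
  rot[1] = xtraterrestrialEMR$e
  rot[2] = traterrestrialEMR$ex
  rot[3] = raterrestrialEMR$ext
  rot[4] = aterrestrialEMR$extr
  rot[5] = terrestrialEMR$extra
  rot[6] = errestrialEMR$extrat
  rot[7] = rrestrialEMR$extrate
  rot[8] = restrialEMR$extrater
  rot[9] = estrialEMR$extraterr
  rot[10] = strialEMR$extraterre
  rot[11] = trialEMR$extraterres
  rot[12] = rialEMR$extraterrest
  rot[13] = ialEMR$extraterrestr
  rot[14] = alEMR$extraterrestri
  rot[15] = lEMR$extraterrestria
  rot[16] = EMR$extraterrestrial
  rot[17] = MR$extraterrestrialE
  rot[18] = R$extraterrestrialEM
  rot[19] = $extraterrestrialEMR
Sorted (with $ < everything):
  sorted[0] = $extraterrestrialEMR
  sorted[1] = EMR$extraterrestrial
  sorted[2] = MR$extraterrestrialE
  sorted[3] = R$extraterrestrialEM
  sorted[4] = alEMR$extraterrestri
  sorted[5] = aterrestrialEMR$extr
  sorted[6] = errestrialEMR$extrat
  sorted[7] = estrialEMR$extraterr
  sorted[8] = extraterrestrialEMR$
  sorted[9] = ialEMR$extraterrestr
  sorted[10] = lEMR$extraterrestria
  sorted[11] = raterrestrialEMR$ext
  sorted[12] = restrialEMR$extrater
  sorted[13] = rialEMR$extraterrest
  sorted[14] = rrestrialEMR$extrate
  sorted[15] = strialEMR$extraterre
  sorted[16] = terrestrialEMR$extra
  sorted[17] = traterrestrialEMR$ex
  sorted[18] = trialEMR$extraterres
  sorted[19] = xtraterrestrialEMR$e
sorted[11] = raterrestrialEMR$ext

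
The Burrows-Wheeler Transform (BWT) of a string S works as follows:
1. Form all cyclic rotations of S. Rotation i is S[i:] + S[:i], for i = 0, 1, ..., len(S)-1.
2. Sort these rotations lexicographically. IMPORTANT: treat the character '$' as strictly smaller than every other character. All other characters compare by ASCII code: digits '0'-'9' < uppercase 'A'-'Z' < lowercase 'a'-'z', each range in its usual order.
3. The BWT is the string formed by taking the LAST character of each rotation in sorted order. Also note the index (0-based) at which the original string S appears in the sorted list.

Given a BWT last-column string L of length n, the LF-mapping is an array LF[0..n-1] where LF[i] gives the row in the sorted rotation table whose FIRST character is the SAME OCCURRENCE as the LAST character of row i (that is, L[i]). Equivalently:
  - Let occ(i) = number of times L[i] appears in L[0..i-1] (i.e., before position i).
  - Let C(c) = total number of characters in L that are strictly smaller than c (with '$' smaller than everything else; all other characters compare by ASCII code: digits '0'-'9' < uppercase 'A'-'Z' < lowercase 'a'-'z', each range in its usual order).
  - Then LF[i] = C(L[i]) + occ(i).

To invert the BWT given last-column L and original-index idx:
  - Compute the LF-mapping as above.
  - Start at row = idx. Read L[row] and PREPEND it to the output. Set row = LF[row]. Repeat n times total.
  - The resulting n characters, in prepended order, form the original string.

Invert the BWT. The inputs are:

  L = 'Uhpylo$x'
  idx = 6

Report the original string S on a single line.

LF mapping: 1 2 5 7 3 4 0 6
Walk LF starting at row 6, prepending L[row]:
  step 1: row=6, L[6]='$', prepend. Next row=LF[6]=0
  step 2: row=0, L[0]='U', prepend. Next row=LF[0]=1
  step 3: row=1, L[1]='h', prepend. Next row=LF[1]=2
  step 4: row=2, L[2]='p', prepend. Next row=LF[2]=5
  step 5: row=5, L[5]='o', prepend. Next row=LF[5]=4
  step 6: row=4, L[4]='l', prepend. Next row=LF[4]=3
  step 7: row=3, L[3]='y', prepend. Next row=LF[3]=7
  step 8: row=7, L[7]='x', prepend. Next row=LF[7]=6
Reversed output: xylophU$

Answer: xylophU$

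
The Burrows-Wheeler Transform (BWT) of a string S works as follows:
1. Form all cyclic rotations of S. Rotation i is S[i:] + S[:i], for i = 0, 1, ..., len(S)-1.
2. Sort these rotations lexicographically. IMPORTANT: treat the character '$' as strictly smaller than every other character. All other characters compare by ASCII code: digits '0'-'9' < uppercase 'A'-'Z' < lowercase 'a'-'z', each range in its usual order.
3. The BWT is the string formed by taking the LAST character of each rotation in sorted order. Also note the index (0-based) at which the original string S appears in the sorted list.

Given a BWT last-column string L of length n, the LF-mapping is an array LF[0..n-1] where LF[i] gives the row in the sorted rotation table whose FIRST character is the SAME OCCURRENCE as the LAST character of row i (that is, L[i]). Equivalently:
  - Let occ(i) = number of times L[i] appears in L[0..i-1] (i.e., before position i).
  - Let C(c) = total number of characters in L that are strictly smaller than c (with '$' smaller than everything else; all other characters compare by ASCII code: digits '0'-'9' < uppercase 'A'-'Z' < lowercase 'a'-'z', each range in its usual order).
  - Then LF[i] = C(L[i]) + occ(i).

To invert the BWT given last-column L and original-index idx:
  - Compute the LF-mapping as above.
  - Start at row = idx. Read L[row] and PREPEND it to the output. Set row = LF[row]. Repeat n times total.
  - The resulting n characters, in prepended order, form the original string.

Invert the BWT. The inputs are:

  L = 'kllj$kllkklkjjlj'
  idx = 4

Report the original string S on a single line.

LF mapping: 5 10 11 1 0 6 12 13 7 8 14 9 2 3 15 4
Walk LF starting at row 4, prepending L[row]:
  step 1: row=4, L[4]='$', prepend. Next row=LF[4]=0
  step 2: row=0, L[0]='k', prepend. Next row=LF[0]=5
  step 3: row=5, L[5]='k', prepend. Next row=LF[5]=6
  step 4: row=6, L[6]='l', prepend. Next row=LF[6]=12
  step 5: row=12, L[12]='j', prepend. Next row=LF[12]=2
  step 6: row=2, L[2]='l', prepend. Next row=LF[2]=11
  step 7: row=11, L[11]='k', prepend. Next row=LF[11]=9
  step 8: row=9, L[9]='k', prepend. Next row=LF[9]=8
  step 9: row=8, L[8]='k', prepend. Next row=LF[8]=7
  step 10: row=7, L[7]='l', prepend. Next row=LF[7]=13
  step 11: row=13, L[13]='j', prepend. Next row=LF[13]=3
  step 12: row=3, L[3]='j', prepend. Next row=LF[3]=1
  step 13: row=1, L[1]='l', prepend. Next row=LF[1]=10
  step 14: row=10, L[10]='l', prepend. Next row=LF[10]=14
  step 15: row=14, L[14]='l', prepend. Next row=LF[14]=15
  step 16: row=15, L[15]='j', prepend. Next row=LF[15]=4
Reversed output: jllljjlkkkljlkk$

Answer: jllljjlkkkljlkk$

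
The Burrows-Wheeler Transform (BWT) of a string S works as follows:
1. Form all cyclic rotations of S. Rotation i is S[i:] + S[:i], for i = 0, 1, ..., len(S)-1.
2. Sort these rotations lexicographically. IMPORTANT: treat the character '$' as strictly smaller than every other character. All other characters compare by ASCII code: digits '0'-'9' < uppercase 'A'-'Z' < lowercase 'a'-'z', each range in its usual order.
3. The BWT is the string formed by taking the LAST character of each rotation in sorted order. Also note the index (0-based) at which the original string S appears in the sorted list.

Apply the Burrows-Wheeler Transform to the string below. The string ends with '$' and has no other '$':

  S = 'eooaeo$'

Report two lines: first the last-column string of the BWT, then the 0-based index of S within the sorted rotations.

All 7 rotations (rotation i = S[i:]+S[:i]):
  rot[0] = eooaeo$
  rot[1] = ooaeo$e
  rot[2] = oaeo$eo
  rot[3] = aeo$eoo
  rot[4] = eo$eooa
  rot[5] = o$eooae
  rot[6] = $eooaeo
Sorted (with $ < everything):
  sorted[0] = $eooaeo  (last char: 'o')
  sorted[1] = aeo$eoo  (last char: 'o')
  sorted[2] = eo$eooa  (last char: 'a')
  sorted[3] = eooaeo$  (last char: '$')
  sorted[4] = o$eooae  (last char: 'e')
  sorted[5] = oaeo$eo  (last char: 'o')
  sorted[6] = ooaeo$e  (last char: 'e')
Last column: ooa$eoe
Original string S is at sorted index 3

Answer: ooa$eoe
3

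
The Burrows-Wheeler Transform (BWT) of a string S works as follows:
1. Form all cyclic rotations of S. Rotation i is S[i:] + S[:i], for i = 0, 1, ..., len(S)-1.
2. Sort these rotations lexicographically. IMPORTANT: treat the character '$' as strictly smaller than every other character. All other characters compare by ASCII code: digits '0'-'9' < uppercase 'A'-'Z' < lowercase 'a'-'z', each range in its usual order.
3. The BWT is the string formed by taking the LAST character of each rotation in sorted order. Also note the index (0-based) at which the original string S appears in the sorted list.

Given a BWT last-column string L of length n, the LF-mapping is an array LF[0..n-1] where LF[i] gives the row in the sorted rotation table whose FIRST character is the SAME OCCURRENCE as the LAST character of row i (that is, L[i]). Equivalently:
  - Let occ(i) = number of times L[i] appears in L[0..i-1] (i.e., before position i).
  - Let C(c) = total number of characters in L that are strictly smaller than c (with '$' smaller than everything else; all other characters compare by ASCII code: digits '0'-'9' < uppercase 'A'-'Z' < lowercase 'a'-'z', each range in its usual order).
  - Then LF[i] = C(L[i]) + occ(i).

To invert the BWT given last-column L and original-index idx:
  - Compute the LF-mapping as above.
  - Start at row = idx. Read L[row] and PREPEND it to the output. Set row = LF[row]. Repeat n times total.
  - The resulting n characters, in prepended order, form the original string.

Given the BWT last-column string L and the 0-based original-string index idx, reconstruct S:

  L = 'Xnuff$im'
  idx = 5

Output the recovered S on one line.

LF mapping: 1 6 7 2 3 0 4 5
Walk LF starting at row 5, prepending L[row]:
  step 1: row=5, L[5]='$', prepend. Next row=LF[5]=0
  step 2: row=0, L[0]='X', prepend. Next row=LF[0]=1
  step 3: row=1, L[1]='n', prepend. Next row=LF[1]=6
  step 4: row=6, L[6]='i', prepend. Next row=LF[6]=4
  step 5: row=4, L[4]='f', prepend. Next row=LF[4]=3
  step 6: row=3, L[3]='f', prepend. Next row=LF[3]=2
  step 7: row=2, L[2]='u', prepend. Next row=LF[2]=7
  step 8: row=7, L[7]='m', prepend. Next row=LF[7]=5
Reversed output: muffinX$

Answer: muffinX$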